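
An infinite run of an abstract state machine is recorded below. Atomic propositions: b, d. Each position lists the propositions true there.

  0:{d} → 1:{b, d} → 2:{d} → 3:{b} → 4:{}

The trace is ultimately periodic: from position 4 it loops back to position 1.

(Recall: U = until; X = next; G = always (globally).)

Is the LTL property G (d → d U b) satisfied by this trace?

Yes

d → d U b holds at every position 0..4, and those are all positions ever visited, so G (d → d U b) holds.
Positions where d holds: 0, 1, 2.
Check d U b at each: 0→ok, 1→ok, 2→ok.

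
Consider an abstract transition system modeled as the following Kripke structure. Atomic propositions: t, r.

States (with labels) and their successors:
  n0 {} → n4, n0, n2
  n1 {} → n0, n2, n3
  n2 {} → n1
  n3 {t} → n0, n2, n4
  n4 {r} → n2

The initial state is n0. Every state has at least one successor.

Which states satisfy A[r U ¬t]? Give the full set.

{n0, n1, n2, n4}

States satisfying r: {n4}.
States satisfying ¬t: {n0, n1, n2, n4}.
States satisfying A[r U ¬t]: {n0, n1, n2, n4}.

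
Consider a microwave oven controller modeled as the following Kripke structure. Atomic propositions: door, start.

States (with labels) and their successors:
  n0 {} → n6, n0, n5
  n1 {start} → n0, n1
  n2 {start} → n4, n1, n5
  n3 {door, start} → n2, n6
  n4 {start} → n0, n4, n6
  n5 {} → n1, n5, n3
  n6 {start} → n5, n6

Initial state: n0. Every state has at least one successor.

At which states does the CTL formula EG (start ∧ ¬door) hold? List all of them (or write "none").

States satisfying start ∧ ¬door: {n1, n2, n4, n6}.
States satisfying EG (start ∧ ¬door): {n1, n2, n4, n6}.

{n1, n2, n4, n6}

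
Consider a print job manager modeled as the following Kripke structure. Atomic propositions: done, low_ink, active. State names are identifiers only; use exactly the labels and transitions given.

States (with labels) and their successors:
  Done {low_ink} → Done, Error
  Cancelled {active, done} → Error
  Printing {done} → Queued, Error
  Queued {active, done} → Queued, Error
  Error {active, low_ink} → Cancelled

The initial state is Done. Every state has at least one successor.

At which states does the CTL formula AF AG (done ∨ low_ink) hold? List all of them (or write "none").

{Done, Cancelled, Printing, Queued, Error}

States satisfying AG (done ∨ low_ink): {Done, Cancelled, Printing, Queued, Error}.
States satisfying AF AG (done ∨ low_ink): {Done, Cancelled, Printing, Queued, Error}.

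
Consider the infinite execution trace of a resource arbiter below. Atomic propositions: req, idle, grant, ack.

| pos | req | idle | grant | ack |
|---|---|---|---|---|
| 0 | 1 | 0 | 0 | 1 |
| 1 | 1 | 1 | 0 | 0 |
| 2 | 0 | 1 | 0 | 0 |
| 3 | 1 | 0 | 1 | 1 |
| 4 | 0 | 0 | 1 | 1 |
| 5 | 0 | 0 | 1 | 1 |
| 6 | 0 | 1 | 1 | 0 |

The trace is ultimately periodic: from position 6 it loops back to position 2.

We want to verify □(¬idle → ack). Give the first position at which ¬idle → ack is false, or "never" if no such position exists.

¬idle → ack holds at every position 0..6, and those are all the positions the trace ever visits, so the invariant □(¬idle → ack) is never violated.

never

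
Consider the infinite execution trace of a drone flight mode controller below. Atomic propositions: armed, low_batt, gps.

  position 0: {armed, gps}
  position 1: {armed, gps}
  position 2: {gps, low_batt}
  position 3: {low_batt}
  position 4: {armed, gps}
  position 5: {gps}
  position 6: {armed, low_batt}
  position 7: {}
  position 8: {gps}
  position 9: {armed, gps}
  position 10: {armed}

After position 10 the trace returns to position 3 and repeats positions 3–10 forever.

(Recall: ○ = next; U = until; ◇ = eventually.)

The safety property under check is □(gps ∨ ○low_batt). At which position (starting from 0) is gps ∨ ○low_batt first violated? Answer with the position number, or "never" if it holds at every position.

Check gps ∨ ○low_batt at each position in order: 0 ✓, 1 ✓, 2 ✓.
At position 3 the labels are {low_batt} and the next position 4 has {armed, gps}, so gps ∨ ○low_batt is false there. This is the first violation.

3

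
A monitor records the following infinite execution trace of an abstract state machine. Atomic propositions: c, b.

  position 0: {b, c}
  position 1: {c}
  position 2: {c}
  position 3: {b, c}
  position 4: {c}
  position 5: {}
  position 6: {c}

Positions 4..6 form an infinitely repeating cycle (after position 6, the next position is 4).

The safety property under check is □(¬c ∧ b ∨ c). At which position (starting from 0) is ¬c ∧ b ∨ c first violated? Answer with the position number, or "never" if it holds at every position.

Check ¬c ∧ b ∨ c at each position in order: 0 ✓, 1 ✓, 2 ✓, 3 ✓, 4 ✓.
At position 5 the labels are {}, so ¬c ∧ b ∨ c is false there. This is the first violation.

5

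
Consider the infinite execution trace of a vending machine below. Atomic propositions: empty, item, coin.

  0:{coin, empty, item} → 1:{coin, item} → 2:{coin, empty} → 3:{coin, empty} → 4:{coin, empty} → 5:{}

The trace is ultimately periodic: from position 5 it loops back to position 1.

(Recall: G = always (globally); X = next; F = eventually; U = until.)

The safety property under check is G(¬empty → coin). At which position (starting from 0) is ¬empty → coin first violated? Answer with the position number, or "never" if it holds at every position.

5

Check ¬empty → coin at each position in order: 0 ✓, 1 ✓, 2 ✓, 3 ✓, 4 ✓.
At position 5 the labels are {}, so ¬empty → coin is false there. This is the first violation.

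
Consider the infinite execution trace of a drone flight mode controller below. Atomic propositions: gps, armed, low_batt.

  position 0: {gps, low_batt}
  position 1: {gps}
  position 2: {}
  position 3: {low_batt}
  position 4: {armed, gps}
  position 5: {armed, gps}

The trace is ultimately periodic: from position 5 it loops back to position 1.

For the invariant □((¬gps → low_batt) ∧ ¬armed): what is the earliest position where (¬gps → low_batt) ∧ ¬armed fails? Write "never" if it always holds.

2

Check (¬gps → low_batt) ∧ ¬armed at each position in order: 0 ✓, 1 ✓.
At position 2 the labels are {}, so (¬gps → low_batt) ∧ ¬armed is false there. This is the first violation.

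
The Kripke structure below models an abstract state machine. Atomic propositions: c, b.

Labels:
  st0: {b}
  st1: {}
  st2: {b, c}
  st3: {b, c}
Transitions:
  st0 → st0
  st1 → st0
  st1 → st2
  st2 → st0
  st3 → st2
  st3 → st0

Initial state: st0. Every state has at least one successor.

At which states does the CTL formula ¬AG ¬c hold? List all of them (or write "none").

{st1, st2, st3}

States satisfying ¬c: {st0, st1}.
States satisfying AG ¬c: {st0}.
States satisfying ¬AG ¬c: {st1, st2, st3}.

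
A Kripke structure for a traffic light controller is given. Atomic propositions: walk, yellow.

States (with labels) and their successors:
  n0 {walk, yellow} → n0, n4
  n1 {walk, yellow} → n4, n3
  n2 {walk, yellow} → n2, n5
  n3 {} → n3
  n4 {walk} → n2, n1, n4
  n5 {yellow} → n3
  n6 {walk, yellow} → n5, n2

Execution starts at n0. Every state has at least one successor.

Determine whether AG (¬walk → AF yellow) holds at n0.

Does not hold

States satisfying ¬walk → AF yellow: {n0, n1, n2, n4, n5, n6}.
States satisfying AG (¬walk → AF yellow): ∅.
n3 is reachable from n0 and violates ¬walk → AF yellow, so AG fails at n0.
n0 ∉ Sat(AG (¬walk → AF yellow)).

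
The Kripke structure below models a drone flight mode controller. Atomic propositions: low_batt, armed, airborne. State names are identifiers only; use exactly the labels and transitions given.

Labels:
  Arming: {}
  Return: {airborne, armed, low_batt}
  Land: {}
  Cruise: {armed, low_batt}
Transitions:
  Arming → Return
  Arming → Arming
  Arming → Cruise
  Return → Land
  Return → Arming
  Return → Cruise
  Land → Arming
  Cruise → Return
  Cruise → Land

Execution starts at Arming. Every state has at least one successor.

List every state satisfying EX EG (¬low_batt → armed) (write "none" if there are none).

States satisfying EG (¬low_batt → armed): {Return, Cruise}.
States satisfying EX EG (¬low_batt → armed): {Arming, Return, Cruise}.

{Arming, Return, Cruise}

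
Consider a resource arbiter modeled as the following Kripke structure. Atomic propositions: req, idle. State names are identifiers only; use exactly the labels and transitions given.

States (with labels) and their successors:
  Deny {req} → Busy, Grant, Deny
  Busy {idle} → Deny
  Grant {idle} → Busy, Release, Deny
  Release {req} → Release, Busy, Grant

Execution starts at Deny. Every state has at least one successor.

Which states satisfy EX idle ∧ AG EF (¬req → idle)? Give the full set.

States satisfying idle: {Busy, Grant}.
States satisfying EX idle: {Deny, Grant, Release}.
States satisfying EF (¬req → idle): {Deny, Busy, Grant, Release}.
States satisfying AG EF (¬req → idle): {Deny, Busy, Grant, Release}.
States satisfying EX idle ∧ AG EF (¬req → idle): {Deny, Grant, Release}.

{Deny, Grant, Release}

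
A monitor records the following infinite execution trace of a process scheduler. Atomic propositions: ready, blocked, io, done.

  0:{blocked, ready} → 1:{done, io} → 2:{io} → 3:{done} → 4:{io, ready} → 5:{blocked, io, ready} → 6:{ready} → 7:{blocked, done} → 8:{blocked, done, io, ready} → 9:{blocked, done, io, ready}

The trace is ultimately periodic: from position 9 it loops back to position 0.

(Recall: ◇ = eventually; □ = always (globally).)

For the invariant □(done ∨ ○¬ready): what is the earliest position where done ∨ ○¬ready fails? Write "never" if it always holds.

Check done ∨ ○¬ready at each position in order: 0 ✓, 1 ✓, 2 ✓, 3 ✓.
At position 4 the labels are {io, ready} and the next position 5 has {blocked, io, ready}, so done ∨ ○¬ready is false there. This is the first violation.

4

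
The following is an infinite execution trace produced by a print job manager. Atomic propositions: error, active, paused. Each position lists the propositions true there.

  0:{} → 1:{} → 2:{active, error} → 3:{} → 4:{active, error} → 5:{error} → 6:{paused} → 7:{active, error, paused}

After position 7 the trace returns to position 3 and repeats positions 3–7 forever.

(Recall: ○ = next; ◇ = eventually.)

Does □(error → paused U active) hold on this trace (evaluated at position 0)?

Does not hold

error → paused U active must hold at every position from 0 onward. It fails at position 5, so □(error → paused U active) is false.
Positions where error holds: 2, 4, 5, 7.
Check paused U active at each: 2→ok, 4→ok, 5→fails, 7→ok.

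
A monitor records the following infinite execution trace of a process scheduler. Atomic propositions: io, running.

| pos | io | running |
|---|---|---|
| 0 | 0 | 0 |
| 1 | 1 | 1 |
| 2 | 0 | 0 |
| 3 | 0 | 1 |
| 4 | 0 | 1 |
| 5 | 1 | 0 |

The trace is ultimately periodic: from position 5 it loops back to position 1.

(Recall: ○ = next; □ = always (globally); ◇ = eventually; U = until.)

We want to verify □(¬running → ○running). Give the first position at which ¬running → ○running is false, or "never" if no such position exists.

¬running → ○running holds at every position 0..5, and those are all the positions the trace ever visits, so the invariant □(¬running → ○running) is never violated.

never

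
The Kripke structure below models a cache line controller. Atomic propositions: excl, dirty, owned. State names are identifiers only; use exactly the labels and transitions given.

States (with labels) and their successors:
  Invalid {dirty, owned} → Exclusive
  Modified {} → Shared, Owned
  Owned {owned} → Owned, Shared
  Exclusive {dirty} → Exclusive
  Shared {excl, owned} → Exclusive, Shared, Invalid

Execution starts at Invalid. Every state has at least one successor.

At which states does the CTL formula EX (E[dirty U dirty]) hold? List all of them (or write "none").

{Invalid, Exclusive, Shared}

States satisfying E[dirty U dirty]: {Invalid, Exclusive}.
States satisfying EX (E[dirty U dirty]): {Invalid, Exclusive, Shared}.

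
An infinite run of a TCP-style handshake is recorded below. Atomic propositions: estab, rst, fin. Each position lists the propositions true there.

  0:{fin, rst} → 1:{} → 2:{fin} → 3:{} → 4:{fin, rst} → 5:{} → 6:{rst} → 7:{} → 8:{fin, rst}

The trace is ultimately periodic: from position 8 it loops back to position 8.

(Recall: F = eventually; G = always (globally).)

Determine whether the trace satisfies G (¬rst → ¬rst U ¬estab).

¬rst → ¬rst U ¬estab holds at every position 0..8, and those are all positions ever visited, so G (¬rst → ¬rst U ¬estab) holds.
Positions where ¬rst holds: 1, 2, 3, 5, 7.
Check ¬rst U ¬estab at each: 1→ok, 2→ok, 3→ok, 5→ok, 7→ok.

Yes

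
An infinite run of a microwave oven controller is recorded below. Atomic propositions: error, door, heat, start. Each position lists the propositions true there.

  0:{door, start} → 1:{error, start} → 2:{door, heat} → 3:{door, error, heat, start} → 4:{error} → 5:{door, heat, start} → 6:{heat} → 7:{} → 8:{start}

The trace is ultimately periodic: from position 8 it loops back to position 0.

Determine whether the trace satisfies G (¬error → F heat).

Satisfied

¬error → F heat holds at every position 0..8, and those are all positions ever visited, so G (¬error → F heat) holds.
Positions where ¬error holds: 0, 2, 5, 6, 7, 8.
Check F heat at each: 0→ok, 2→ok, 5→ok, 6→ok, 7→ok, 8→ok.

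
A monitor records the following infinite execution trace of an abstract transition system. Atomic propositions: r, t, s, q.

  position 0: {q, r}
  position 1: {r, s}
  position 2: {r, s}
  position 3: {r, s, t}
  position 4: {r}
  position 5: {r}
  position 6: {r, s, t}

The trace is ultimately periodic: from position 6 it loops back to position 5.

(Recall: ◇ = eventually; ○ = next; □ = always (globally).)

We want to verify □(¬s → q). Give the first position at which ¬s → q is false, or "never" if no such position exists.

Check ¬s → q at each position in order: 0 ✓, 1 ✓, 2 ✓, 3 ✓.
At position 4 the labels are {r}, so ¬s → q is false there. This is the first violation.

4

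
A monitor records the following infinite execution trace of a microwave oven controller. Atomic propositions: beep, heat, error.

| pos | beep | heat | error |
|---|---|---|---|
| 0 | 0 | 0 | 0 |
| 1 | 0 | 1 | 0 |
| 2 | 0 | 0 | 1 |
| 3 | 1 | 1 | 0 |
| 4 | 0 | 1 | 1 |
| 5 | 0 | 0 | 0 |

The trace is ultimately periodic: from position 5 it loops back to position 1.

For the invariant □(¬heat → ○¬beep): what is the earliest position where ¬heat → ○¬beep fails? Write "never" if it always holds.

Check ¬heat → ○¬beep at each position in order: 0 ✓, 1 ✓.
At position 2 the labels are {error} and the next position 3 has {beep, heat}, so ¬heat → ○¬beep is false there. This is the first violation.

2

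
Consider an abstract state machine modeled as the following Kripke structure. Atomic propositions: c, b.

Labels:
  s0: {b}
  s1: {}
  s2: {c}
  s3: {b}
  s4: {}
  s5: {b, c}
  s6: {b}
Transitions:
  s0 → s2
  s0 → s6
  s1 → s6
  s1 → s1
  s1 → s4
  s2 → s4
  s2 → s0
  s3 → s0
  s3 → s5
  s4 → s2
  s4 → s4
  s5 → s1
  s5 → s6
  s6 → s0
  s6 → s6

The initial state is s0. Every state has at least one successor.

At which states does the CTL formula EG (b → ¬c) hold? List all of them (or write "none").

{s0, s1, s2, s3, s4, s6}

States satisfying b → ¬c: {s0, s1, s2, s3, s4, s6}.
States satisfying EG (b → ¬c): {s0, s1, s2, s3, s4, s6}.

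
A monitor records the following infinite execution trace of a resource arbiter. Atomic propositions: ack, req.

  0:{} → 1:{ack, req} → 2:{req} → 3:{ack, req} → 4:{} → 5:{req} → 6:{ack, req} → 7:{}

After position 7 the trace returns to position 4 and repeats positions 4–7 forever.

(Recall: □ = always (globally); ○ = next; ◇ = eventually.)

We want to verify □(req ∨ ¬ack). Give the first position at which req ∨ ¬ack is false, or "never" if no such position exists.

never

req ∨ ¬ack holds at every position 0..7, and those are all the positions the trace ever visits, so the invariant □(req ∨ ¬ack) is never violated.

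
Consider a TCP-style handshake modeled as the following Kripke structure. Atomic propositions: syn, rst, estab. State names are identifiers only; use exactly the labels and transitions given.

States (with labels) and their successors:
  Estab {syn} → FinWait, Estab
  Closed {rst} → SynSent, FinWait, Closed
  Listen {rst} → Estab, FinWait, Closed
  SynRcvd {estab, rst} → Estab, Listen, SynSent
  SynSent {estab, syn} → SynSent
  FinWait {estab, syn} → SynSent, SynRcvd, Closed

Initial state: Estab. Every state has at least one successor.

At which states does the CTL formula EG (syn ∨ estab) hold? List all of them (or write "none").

{Estab, SynRcvd, SynSent, FinWait}

States satisfying syn ∨ estab: {Estab, SynRcvd, SynSent, FinWait}.
States satisfying EG (syn ∨ estab): {Estab, SynRcvd, SynSent, FinWait}.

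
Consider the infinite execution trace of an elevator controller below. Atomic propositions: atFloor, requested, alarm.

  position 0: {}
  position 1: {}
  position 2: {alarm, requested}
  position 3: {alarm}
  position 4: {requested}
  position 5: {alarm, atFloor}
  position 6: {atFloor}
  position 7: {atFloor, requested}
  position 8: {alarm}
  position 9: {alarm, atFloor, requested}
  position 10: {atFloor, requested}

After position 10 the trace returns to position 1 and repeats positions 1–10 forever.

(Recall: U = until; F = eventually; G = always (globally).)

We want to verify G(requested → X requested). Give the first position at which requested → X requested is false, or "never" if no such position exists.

2

Check requested → X requested at each position in order: 0 ✓, 1 ✓.
At position 2 the labels are {alarm, requested} and the next position 3 has {alarm}, so requested → X requested is false there. This is the first violation.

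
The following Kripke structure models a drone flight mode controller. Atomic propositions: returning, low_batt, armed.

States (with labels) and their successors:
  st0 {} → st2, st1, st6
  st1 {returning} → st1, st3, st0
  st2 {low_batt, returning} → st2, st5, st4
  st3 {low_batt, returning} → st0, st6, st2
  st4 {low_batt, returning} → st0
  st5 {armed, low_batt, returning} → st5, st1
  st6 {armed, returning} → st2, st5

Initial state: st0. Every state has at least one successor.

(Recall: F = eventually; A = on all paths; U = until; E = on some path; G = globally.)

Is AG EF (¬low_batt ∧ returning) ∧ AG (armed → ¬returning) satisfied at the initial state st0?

Does not hold

States satisfying EF (¬low_batt ∧ returning): {st0, st1, st2, st3, st4, st5, st6}.
States satisfying AG EF (¬low_batt ∧ returning): {st0, st1, st2, st3, st4, st5, st6}.
States satisfying armed → ¬returning: {st0, st1, st2, st3, st4}.
States satisfying AG (armed → ¬returning): ∅.
States satisfying AG EF (¬low_batt ∧ returning) ∧ AG (armed → ¬returning): ∅.
st0 ∉ Sat(AG EF (¬low_batt ∧ returning) ∧ AG (armed → ¬returning)).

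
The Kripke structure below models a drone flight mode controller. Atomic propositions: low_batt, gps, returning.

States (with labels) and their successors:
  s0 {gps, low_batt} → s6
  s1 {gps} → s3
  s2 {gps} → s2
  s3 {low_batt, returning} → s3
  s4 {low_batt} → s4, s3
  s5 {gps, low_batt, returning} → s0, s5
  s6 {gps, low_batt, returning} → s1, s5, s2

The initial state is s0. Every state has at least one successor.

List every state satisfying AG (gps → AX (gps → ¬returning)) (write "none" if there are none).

{s1, s2, s3, s4}

States satisfying gps → AX (gps → ¬returning): {s1, s2, s3, s4}.
States satisfying AG (gps → AX (gps → ¬returning)): {s1, s2, s3, s4}.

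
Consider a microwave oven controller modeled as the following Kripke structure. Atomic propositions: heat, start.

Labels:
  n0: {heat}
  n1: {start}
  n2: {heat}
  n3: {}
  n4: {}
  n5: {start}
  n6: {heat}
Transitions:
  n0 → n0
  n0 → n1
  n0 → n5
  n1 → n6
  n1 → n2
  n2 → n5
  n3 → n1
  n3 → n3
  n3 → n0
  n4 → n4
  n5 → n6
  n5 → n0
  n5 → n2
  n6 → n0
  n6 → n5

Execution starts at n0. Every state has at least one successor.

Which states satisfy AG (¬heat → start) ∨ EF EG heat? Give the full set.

{n0, n1, n2, n3, n5, n6}

States satisfying ¬heat → start: {n0, n1, n2, n5, n6}.
States satisfying AG (¬heat → start): {n0, n1, n2, n5, n6}.
States satisfying EG heat: {n0, n6}.
States satisfying EF EG heat: {n0, n1, n2, n3, n5, n6}.
States satisfying AG (¬heat → start) ∨ EF EG heat: {n0, n1, n2, n3, n5, n6}.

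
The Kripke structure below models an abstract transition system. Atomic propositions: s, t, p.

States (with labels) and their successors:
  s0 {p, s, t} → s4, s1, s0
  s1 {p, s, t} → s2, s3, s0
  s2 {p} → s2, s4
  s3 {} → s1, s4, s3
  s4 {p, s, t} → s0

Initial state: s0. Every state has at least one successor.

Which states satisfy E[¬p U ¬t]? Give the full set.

{s2, s3}

States satisfying ¬p: {s3}.
States satisfying ¬t: {s2, s3}.
States satisfying E[¬p U ¬t]: {s2, s3}.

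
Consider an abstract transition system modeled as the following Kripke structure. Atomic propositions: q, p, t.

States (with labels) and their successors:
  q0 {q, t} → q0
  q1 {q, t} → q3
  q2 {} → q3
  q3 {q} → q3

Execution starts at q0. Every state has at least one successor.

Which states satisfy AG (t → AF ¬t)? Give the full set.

States satisfying t → AF ¬t: {q1, q2, q3}.
States satisfying AG (t → AF ¬t): {q1, q2, q3}.

{q1, q2, q3}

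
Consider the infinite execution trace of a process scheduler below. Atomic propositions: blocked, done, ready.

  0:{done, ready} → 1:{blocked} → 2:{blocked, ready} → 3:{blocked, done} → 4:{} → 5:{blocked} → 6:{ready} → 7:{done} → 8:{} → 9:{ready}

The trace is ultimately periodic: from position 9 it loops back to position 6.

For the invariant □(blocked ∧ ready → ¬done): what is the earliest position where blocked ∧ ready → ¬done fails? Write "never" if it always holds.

never

blocked ∧ ready → ¬done holds at every position 0..9, and those are all the positions the trace ever visits, so the invariant □(blocked ∧ ready → ¬done) is never violated.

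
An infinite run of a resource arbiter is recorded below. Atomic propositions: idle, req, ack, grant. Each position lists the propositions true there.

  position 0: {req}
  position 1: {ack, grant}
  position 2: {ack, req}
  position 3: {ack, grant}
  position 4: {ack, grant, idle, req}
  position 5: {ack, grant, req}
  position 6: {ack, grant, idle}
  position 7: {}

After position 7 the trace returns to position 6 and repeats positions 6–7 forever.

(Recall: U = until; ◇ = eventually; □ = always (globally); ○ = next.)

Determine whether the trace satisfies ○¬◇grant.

No

The position after 0 is 1; ¬◇grant is false there.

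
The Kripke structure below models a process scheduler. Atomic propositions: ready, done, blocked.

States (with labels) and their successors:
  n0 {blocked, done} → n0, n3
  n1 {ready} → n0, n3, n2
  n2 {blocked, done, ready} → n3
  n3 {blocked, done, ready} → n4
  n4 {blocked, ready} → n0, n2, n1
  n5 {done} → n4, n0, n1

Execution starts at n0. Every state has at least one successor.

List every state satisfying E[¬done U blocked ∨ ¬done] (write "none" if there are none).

{n0, n1, n2, n3, n4}

States satisfying ¬done: {n1, n4}.
States satisfying blocked ∨ ¬done: {n0, n1, n2, n3, n4}.
States satisfying E[¬done U blocked ∨ ¬done]: {n0, n1, n2, n3, n4}.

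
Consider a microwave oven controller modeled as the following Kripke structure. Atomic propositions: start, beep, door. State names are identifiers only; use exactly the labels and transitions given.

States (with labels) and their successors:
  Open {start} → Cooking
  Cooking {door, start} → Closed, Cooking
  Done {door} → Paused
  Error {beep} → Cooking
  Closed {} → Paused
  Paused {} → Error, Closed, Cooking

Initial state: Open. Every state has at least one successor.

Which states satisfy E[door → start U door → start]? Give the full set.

{Open, Cooking, Error, Closed, Paused}

States satisfying door → start: {Open, Cooking, Error, Closed, Paused}.
States satisfying E[door → start U door → start]: {Open, Cooking, Error, Closed, Paused}.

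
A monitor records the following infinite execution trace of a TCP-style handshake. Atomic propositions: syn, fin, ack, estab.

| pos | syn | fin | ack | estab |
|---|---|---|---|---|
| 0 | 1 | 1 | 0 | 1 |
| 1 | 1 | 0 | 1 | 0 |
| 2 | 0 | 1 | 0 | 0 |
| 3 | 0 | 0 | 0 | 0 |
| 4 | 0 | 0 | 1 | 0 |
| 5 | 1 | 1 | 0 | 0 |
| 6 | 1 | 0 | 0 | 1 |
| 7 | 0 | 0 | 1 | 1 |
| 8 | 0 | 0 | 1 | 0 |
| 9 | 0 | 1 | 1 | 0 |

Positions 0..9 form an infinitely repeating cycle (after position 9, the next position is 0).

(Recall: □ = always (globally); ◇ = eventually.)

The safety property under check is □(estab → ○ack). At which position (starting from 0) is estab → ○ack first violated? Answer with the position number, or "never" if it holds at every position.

estab → ○ack holds at every position 0..9, and those are all the positions the trace ever visits, so the invariant □(estab → ○ack) is never violated.

never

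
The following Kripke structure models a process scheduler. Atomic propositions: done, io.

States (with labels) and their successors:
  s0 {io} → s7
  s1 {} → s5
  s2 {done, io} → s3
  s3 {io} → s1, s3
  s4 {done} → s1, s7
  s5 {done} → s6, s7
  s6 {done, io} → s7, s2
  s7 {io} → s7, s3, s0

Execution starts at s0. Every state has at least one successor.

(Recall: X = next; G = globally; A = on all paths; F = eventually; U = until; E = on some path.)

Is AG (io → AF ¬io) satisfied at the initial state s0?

Violated

States satisfying io → AF ¬io: {s1, s4, s5}.
States satisfying AG (io → AF ¬io): ∅.
s0 is reachable from s0 and violates io → AF ¬io, so AG fails at s0.
s0 ∉ Sat(AG (io → AF ¬io)).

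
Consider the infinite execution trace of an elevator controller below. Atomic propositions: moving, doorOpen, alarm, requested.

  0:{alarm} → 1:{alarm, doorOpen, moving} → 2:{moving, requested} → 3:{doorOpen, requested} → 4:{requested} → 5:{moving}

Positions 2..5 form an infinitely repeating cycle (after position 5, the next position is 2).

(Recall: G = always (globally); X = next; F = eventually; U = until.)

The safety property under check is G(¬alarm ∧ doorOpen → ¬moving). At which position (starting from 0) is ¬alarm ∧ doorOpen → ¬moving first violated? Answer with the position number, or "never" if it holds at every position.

¬alarm ∧ doorOpen → ¬moving holds at every position 0..5, and those are all the positions the trace ever visits, so the invariant G(¬alarm ∧ doorOpen → ¬moving) is never violated.

never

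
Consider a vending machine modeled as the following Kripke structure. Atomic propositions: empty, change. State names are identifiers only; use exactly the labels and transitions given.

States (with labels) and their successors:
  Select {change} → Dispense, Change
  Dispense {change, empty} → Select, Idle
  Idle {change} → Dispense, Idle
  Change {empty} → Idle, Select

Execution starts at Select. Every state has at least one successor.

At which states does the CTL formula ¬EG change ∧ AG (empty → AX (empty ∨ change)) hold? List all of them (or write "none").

{Change}

States satisfying change: {Select, Dispense, Idle}.
States satisfying EG change: {Select, Dispense, Idle}.
States satisfying ¬EG change: {Change}.
States satisfying empty → AX (empty ∨ change): {Select, Dispense, Idle, Change}.
States satisfying AG (empty → AX (empty ∨ change)): {Select, Dispense, Idle, Change}.
States satisfying ¬EG change ∧ AG (empty → AX (empty ∨ change)): {Change}.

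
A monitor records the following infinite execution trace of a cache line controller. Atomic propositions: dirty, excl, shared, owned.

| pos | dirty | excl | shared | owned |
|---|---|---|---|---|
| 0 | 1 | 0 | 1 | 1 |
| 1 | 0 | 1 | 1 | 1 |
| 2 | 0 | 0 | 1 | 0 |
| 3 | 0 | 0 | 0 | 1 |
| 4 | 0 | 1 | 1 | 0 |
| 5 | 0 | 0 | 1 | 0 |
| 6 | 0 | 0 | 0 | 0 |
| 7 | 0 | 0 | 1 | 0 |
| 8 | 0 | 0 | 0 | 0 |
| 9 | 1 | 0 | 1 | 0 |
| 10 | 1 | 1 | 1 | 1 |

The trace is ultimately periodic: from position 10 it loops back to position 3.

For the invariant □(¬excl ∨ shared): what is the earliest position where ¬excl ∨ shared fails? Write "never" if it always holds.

¬excl ∨ shared holds at every position 0..10, and those are all the positions the trace ever visits, so the invariant □(¬excl ∨ shared) is never violated.

never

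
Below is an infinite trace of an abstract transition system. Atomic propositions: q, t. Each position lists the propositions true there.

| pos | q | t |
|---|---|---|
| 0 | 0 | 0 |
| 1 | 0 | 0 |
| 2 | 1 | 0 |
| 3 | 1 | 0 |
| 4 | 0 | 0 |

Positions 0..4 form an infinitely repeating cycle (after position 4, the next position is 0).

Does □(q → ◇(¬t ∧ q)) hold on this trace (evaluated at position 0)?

q → ◇(¬t ∧ q) holds at every position 0..4, and those are all positions ever visited, so □(q → ◇(¬t ∧ q)) holds.
Positions where q holds: 2, 3.
Check ◇(¬t ∧ q) at each: 2→ok, 3→ok.

Satisfied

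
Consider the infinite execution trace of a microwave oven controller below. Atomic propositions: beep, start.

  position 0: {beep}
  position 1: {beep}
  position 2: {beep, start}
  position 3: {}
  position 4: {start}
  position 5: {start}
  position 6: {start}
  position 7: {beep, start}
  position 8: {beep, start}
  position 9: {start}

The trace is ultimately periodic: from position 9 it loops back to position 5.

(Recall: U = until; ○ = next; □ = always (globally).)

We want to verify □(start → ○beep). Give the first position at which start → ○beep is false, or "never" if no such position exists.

2

Check start → ○beep at each position in order: 0 ✓, 1 ✓.
At position 2 the labels are {beep, start} and the next position 3 has {}, so start → ○beep is false there. This is the first violation.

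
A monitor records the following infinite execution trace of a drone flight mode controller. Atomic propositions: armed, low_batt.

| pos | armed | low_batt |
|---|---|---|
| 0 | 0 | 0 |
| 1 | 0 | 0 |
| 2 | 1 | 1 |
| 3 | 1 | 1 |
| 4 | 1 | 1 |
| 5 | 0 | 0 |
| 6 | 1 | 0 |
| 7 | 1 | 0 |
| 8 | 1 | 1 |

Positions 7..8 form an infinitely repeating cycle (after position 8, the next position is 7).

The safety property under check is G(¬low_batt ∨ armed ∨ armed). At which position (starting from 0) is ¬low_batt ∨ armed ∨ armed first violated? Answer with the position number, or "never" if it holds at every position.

¬low_batt ∨ armed ∨ armed holds at every position 0..8, and those are all the positions the trace ever visits, so the invariant G(¬low_batt ∨ armed ∨ armed) is never violated.

never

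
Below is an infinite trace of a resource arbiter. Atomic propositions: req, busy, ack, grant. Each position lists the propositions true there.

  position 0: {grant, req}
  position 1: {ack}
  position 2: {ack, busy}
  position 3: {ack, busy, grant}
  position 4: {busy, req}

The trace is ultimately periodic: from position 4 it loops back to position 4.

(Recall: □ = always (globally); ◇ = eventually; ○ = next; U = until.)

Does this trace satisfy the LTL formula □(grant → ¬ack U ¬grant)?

Violated

grant → ¬ack U ¬grant must hold at every position from 0 onward. It fails at position 3, so □(grant → ¬ack U ¬grant) is false.
Positions where grant holds: 0, 3.
Check ¬ack U ¬grant at each: 0→ok, 3→fails.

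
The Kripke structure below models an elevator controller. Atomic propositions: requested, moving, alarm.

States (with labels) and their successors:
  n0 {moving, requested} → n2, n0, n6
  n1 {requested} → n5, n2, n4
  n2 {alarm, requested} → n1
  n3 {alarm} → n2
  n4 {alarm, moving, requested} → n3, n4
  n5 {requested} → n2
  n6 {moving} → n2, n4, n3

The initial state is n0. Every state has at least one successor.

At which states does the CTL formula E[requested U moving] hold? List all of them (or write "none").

{n0, n1, n2, n4, n5, n6}

States satisfying requested: {n0, n1, n2, n4, n5}.
States satisfying moving: {n0, n4, n6}.
States satisfying E[requested U moving]: {n0, n1, n2, n4, n5, n6}.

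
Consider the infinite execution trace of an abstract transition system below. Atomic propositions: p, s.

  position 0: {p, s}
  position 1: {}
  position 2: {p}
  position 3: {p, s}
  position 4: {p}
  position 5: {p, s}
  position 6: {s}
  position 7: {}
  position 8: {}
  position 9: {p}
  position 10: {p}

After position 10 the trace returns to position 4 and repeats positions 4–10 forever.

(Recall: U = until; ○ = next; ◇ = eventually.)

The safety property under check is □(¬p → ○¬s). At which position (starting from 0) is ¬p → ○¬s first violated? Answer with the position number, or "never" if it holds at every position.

¬p → ○¬s holds at every position 0..10, and those are all the positions the trace ever visits, so the invariant □(¬p → ○¬s) is never violated.

never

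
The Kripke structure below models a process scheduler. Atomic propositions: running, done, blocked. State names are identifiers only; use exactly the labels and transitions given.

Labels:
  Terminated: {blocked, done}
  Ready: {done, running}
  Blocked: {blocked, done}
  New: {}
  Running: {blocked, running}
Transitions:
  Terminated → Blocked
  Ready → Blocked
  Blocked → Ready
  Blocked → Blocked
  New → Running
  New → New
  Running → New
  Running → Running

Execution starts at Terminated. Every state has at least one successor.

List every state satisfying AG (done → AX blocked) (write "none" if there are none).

{New, Running}

States satisfying done → AX blocked: {Terminated, Ready, New, Running}.
States satisfying AG (done → AX blocked): {New, Running}.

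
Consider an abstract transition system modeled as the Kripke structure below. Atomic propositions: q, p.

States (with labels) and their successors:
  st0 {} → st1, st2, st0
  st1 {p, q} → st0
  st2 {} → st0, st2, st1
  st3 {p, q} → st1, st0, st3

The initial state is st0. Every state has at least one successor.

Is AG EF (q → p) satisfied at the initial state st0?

States satisfying EF (q → p): {st0, st1, st2, st3}.
States satisfying AG EF (q → p): {st0, st1, st2, st3}.
Every state reachable from st0 satisfies EF (q → p).
st0 ∈ Sat(AG EF (q → p)).

Yes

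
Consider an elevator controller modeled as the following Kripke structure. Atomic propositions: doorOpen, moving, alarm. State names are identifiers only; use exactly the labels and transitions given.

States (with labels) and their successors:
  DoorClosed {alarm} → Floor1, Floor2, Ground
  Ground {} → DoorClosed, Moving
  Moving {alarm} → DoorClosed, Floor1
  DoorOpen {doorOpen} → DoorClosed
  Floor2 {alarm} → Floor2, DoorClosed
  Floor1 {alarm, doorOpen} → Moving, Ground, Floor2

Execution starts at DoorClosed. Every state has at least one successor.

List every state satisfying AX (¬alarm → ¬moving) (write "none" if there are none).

States satisfying ¬alarm → ¬moving: {DoorClosed, Ground, Moving, DoorOpen, Floor2, Floor1}.
States satisfying AX (¬alarm → ¬moving): {DoorClosed, Ground, Moving, DoorOpen, Floor2, Floor1}.

{DoorClosed, Ground, Moving, DoorOpen, Floor2, Floor1}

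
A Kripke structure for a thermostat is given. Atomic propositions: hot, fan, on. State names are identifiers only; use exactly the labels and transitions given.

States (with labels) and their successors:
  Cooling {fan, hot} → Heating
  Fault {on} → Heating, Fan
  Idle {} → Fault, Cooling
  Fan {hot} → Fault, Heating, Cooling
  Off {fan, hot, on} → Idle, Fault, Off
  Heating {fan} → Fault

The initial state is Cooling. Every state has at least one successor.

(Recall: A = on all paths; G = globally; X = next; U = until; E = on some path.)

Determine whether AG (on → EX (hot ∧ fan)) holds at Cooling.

States satisfying on → EX (hot ∧ fan): {Cooling, Idle, Fan, Off, Heating}.
States satisfying AG (on → EX (hot ∧ fan)): ∅.
Fault is reachable from Cooling and violates on → EX (hot ∧ fan), so AG fails at Cooling.
Cooling ∉ Sat(AG (on → EX (hot ∧ fan))).

No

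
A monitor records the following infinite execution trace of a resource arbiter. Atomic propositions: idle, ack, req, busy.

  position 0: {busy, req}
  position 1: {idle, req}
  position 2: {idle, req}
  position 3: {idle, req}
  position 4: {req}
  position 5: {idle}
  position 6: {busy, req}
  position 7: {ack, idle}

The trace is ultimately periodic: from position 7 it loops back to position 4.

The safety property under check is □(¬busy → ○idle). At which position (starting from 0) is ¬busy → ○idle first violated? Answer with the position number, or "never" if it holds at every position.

Check ¬busy → ○idle at each position in order: 0 ✓, 1 ✓, 2 ✓.
At position 3 the labels are {idle, req} and the next position 4 has {req}, so ¬busy → ○idle is false there. This is the first violation.

3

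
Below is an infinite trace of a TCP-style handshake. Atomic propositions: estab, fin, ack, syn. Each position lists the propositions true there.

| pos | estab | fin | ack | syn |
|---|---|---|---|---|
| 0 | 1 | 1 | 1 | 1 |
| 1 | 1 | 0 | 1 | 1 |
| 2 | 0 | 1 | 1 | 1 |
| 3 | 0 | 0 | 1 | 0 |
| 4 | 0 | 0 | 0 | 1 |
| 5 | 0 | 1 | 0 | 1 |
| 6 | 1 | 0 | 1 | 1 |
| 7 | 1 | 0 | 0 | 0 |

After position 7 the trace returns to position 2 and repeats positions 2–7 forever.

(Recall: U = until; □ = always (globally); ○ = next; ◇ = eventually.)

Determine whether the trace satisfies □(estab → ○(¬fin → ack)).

Does not hold

estab → ○(¬fin → ack) must hold at every position from 0 onward. It fails at position 6, so □(estab → ○(¬fin → ack)) is false.
Positions where estab holds: 0, 1, 6, 7.
Check ○(¬fin → ack) at each: 0→ok, 1→ok, 6→fails, 7→ok.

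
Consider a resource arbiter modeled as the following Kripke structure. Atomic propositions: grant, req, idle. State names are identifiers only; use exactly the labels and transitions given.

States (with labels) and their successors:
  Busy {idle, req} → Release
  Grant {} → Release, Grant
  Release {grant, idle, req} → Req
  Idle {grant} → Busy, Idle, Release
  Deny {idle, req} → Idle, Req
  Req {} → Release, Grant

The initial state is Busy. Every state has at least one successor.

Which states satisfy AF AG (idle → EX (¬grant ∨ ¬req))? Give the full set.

{Busy, Grant, Release, Req}

States satisfying AG (idle → EX (¬grant ∨ ¬req)): {Grant, Release, Req}.
States satisfying AF AG (idle → EX (¬grant ∨ ¬req)): {Busy, Grant, Release, Req}.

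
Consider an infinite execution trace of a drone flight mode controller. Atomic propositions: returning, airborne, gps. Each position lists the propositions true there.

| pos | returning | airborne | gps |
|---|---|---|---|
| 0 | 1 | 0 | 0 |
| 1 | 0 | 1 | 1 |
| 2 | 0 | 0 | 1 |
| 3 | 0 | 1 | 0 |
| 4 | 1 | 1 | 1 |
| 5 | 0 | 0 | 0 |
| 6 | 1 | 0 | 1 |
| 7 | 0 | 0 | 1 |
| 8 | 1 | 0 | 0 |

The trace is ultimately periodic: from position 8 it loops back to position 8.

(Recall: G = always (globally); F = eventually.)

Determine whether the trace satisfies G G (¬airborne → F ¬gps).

Holds

G (¬airborne → F ¬gps) holds at every position 0..8, and those are all positions ever visited, so G G (¬airborne → F ¬gps) holds.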